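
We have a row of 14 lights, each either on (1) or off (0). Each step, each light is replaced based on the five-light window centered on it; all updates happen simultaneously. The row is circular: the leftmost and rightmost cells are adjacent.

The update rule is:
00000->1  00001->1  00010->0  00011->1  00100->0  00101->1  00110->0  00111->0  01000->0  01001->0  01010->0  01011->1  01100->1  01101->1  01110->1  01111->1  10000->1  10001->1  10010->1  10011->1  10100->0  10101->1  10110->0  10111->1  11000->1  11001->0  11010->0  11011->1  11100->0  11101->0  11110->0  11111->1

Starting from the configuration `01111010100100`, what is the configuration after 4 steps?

10100010001001
10001000100010
00100010001010
10001000101000

10001000101000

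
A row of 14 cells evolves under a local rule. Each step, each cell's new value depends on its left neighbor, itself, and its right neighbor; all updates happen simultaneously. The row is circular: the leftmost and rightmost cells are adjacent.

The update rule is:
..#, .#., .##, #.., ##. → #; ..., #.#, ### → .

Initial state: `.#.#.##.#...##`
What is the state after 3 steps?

.#.#.##.##.#.#

.#.#.##.##.###
.#.#.##.##.#.#
.#.#.##.##.#.#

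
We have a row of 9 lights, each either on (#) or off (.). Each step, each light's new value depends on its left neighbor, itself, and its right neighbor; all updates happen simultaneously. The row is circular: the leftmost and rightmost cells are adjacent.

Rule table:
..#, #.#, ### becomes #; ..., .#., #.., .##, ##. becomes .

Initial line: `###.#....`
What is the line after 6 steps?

step 1: .#.#....#
step 2: #.#....#.
step 3: .#....#.#
step 4: #....#.#.
step 5: ....#.#.#
step 6: ...#.#.#.

...#.#.#.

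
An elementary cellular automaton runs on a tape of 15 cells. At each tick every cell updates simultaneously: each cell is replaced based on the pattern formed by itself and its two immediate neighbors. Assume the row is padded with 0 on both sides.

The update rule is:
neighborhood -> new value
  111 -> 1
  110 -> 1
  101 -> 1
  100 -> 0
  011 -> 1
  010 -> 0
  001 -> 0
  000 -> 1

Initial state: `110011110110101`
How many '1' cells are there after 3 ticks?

tick 1: 110011111111010
tick 2: 110011111111100
tick 3: 110011111111101
count of 1: 12

12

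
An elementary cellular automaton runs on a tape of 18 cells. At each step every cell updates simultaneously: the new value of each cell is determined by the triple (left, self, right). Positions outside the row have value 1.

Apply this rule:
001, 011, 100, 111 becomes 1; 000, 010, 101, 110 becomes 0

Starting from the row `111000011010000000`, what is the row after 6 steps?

110100110001000001
100011101010100011
010111000000010111
000110100000100111
101100010001011111
001010101010011111

001010101010011111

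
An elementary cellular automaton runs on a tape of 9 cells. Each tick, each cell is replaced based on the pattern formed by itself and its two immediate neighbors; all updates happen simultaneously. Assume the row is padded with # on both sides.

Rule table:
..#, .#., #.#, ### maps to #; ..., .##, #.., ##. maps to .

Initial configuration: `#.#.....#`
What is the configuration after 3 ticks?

.....#.##

.##....#.
#.....###
.....#.##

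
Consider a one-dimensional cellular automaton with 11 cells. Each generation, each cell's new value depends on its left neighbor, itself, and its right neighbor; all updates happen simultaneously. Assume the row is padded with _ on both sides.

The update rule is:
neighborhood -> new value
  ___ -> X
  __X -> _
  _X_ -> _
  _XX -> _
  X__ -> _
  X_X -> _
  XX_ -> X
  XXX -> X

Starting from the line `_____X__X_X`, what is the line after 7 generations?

_XXX_XXX__X

XXXX_______
_XXX_XXXXXX
__XX__XXXXX
X__X___XXXX
_____X__XXX
XXXX_____XX
_XXX_XXX__X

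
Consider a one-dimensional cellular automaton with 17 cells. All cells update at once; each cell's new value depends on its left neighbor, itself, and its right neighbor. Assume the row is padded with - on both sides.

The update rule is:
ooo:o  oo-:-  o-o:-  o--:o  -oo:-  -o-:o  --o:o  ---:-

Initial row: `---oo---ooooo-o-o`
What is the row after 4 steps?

--o--o-o-ooo--o-o
-ooooo-o--o-ooo-o
o-ooo--oooo--o--o
o--o-oo-oo-oooooo

o--o-oo-oo-oooooo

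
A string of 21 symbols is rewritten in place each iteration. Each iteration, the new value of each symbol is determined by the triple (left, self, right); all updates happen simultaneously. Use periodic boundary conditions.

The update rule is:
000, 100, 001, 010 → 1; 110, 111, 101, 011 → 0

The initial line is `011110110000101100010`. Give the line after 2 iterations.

100000001111100011111
011111110000011100000

011111110000011100000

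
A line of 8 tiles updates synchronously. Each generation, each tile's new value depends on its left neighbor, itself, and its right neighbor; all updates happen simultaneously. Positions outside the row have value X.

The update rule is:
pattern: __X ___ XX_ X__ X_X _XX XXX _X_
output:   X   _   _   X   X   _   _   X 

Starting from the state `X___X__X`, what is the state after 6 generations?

generation 1: _X_XXXX_
generation 2: XXX____X
generation 3: ___X__X_
generation 4: X_XXXXXX
generation 5: _X______
generation 6: XXX____X

XXX____X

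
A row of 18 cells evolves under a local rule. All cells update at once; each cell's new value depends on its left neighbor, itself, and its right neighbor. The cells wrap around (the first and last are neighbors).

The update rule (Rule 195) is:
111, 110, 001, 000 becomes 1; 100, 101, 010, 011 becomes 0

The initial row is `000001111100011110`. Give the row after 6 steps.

111000011010101011

step 1: 111110111101101110
step 2: 011110011100100110
step 3: 101110101101001010
step 4: 000110000100010000
step 5: 111010111001100111
step 6: 111000011010101011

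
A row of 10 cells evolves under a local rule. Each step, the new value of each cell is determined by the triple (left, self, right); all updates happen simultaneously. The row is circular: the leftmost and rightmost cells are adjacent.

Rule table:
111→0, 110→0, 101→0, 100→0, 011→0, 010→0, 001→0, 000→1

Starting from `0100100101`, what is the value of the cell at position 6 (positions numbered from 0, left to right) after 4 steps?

1

0000000000
1111111111
0000000000  (repeats step 1; period 2)
step 4: 1111111111
position 6 holds 1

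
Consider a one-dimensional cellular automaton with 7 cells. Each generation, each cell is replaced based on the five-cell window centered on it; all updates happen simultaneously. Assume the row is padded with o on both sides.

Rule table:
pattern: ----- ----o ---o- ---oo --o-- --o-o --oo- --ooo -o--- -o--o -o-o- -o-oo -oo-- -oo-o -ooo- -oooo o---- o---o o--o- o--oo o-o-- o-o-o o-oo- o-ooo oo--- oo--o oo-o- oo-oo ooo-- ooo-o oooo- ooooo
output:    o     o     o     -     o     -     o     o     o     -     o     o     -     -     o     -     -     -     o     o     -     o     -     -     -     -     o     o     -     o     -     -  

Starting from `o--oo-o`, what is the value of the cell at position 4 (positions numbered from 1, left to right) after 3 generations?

--oo-o-
-oo-ooo
o--o---
position 4 holds o

o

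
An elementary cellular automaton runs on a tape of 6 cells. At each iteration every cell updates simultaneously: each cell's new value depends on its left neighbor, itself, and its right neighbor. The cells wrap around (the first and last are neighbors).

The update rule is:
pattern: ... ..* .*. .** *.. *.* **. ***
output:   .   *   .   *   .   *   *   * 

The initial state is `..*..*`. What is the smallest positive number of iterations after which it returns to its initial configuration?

3

.*..*.
*..*..
..*..*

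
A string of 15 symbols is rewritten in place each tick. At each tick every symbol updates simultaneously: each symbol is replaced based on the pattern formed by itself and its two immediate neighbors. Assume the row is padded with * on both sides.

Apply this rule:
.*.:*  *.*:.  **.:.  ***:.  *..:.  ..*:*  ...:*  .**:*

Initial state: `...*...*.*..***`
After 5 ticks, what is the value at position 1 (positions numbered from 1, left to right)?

.***.***.*.**..
.*...*...*.*..*
.*.***.***.*.**
.*.*...*...*.*.
.*.*.***.***.*.
position 1 holds .

.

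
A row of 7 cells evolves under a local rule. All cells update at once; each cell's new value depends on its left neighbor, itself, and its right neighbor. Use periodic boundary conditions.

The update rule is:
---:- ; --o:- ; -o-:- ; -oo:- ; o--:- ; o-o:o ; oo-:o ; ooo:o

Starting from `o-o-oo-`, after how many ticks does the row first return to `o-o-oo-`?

7

tick 1: -o-o-oo
tick 2: o-o-o-o
tick 3: oo-o-o-
tick 4: -oo-o-o
tick 5: o-oo-o-
tick 6: -o-oo-o
tick 7: o-o-oo-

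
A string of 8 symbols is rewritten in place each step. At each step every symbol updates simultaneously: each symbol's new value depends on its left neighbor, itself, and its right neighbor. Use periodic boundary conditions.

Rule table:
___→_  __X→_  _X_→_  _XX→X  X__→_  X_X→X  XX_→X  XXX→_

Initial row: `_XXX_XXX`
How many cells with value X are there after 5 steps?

XX_XXX_X
_XXX_XXX  (repeats step 0; period 2)
step 5: XX_XXX_X
count of X: 6

6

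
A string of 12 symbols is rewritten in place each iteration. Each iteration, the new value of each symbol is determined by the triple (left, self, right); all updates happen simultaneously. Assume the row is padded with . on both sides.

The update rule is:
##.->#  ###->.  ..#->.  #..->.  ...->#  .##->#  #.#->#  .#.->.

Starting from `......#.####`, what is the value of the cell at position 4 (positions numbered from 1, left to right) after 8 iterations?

#####..##..#
#...#..##...
..#....##.##
#...##.#####
..#.####...#
#..##..#.#..
...##...#..#
##.##.#.....
position 4 holds #

#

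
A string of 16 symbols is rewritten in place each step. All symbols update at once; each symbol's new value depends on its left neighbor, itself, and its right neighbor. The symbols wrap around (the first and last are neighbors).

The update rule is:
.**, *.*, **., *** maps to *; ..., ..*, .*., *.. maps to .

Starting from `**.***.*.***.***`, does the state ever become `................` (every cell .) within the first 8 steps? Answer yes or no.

step 1: *******.********
step 2: ****************
step 3: ****************  (fixed point — unchanged through step 8)
step 8 is ****************, still not uniform .

no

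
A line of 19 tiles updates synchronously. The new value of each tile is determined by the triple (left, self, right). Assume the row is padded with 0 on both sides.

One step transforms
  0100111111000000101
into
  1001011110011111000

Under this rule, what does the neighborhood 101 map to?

At position 17 the neighborhood is 101; the next row has 0 there.

0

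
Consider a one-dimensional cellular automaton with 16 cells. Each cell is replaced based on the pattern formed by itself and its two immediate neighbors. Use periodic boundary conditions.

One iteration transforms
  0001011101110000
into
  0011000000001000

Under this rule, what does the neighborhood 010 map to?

1

At position 3 the neighborhood is 010; the next row has 1 there.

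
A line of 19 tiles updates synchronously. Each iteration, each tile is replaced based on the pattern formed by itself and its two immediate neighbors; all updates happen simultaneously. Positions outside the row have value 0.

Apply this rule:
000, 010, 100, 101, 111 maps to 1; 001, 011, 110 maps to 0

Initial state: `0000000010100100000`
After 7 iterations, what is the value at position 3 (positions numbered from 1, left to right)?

1111111011110111111
0111110101101011110
0011101110011101101
1001010101001010011
1101111111101111000
0010111111010110111
1011011110111001010
position 3 holds 1

1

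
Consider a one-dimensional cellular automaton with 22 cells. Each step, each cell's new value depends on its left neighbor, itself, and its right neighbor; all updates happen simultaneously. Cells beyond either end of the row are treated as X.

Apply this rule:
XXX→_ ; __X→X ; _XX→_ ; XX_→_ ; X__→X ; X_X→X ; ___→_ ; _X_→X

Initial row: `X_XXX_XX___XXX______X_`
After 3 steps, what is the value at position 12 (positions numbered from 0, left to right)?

X

step 1: _X___X__X_X___X____XXX
step 2: XXX_XXXXXXXX_XXX__X___
step 3: ___X________X___XXXX_X
position 12 holds X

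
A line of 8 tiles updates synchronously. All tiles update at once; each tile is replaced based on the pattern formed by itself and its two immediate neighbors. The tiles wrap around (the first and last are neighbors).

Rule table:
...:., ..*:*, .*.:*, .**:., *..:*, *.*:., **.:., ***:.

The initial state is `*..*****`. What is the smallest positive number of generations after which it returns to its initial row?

.**.....
*..*....
*****..*
.....**.
....*..*
*..*****

6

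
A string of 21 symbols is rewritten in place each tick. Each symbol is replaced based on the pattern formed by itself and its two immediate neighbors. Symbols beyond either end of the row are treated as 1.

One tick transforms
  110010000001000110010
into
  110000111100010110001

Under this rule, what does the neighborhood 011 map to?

1

At position 15 the neighborhood is 011; the next row has 1 there.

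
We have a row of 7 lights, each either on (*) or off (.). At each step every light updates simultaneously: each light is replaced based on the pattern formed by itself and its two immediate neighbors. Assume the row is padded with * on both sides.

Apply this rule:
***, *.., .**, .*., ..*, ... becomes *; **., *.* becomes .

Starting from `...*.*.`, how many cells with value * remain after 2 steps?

4

****.*.
***..*.
count of *: 4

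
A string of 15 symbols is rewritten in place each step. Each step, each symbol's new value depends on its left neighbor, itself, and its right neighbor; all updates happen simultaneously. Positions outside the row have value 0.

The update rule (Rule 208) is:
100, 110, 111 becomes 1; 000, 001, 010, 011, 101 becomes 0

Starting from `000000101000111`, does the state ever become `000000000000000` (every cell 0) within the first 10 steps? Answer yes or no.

000000000100011
000000000010001
000000000001000
000000000000100
000000000000010
000000000000001
000000000000000
all cells are 0 at step 7

yes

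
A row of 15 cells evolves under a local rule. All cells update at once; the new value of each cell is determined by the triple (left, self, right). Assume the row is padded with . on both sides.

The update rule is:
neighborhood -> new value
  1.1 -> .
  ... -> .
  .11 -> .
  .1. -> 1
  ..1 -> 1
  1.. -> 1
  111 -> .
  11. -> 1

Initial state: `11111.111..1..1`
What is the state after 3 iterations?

....1...1111111
...111.1......1
..1..1.11....11

..1..1.11....11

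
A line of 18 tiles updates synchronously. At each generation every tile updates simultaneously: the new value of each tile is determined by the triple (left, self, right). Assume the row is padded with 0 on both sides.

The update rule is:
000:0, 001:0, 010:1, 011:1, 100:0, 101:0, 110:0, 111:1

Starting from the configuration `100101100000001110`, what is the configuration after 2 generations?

100101000000001100
100101000000001000

100101000000001000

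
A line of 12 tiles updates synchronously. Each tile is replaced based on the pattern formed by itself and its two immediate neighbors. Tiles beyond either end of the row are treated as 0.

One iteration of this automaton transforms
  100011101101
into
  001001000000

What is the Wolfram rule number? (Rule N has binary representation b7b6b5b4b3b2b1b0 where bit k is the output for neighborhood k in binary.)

position 5: 111 → 1  (bit 7 = 1)
position 6: 110 → 0  (bit 6 = 0)
position 7: 101 → 0  (bit 5 = 0)
position 1: 100 → 0  (bit 4 = 0)
position 4: 011 → 0  (bit 3 = 0)
position 0: 010 → 0  (bit 2 = 0)
position 3: 001 → 0  (bit 1 = 0)
position 2: 000 → 1  (bit 0 = 1)
bits b7..b0 = 10000001 = 129

129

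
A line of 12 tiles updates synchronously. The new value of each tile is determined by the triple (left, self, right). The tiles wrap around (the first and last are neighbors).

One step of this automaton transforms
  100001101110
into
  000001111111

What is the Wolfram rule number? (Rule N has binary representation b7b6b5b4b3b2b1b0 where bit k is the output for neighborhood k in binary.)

232

position 9: 111 → 1  (bit 7 = 1)
position 6: 110 → 1  (bit 6 = 1)
position 7: 101 → 1  (bit 5 = 1)
position 1: 100 → 0  (bit 4 = 0)
position 5: 011 → 1  (bit 3 = 1)
position 0: 010 → 0  (bit 2 = 0)
position 4: 001 → 0  (bit 1 = 0)
position 2: 000 → 0  (bit 0 = 0)
bits b7..b0 = 11101000 = 232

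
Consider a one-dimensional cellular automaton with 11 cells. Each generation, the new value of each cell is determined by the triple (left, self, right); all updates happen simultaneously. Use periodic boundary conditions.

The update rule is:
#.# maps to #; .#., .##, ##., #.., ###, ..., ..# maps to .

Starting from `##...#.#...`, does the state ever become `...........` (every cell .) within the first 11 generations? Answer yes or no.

generation 1: ......#....
generation 2: ...........
all cells are . at generation 2

yes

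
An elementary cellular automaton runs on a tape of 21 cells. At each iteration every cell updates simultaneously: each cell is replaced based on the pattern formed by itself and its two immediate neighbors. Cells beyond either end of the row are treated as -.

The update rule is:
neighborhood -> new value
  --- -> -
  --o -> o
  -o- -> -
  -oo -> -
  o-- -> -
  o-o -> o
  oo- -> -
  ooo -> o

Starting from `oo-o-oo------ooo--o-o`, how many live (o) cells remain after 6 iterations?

4

--o-o-------o-o--o-o-
-o-o-------o-o--o-o--
o-o-------o-o--o-o---
-o-------o-o--o-o----
o-------o-o--o-o-----
-------o-o--o-o------
count of o: 4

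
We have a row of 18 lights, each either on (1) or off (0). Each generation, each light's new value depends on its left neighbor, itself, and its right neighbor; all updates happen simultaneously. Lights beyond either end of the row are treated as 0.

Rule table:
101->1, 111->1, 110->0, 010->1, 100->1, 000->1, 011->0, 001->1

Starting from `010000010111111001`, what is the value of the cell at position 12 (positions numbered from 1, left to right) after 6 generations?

111111111011110111
011111110101101010
101111101110011111
110111010101101110
001010111110010101
111111011101111111
position 12 holds 1

1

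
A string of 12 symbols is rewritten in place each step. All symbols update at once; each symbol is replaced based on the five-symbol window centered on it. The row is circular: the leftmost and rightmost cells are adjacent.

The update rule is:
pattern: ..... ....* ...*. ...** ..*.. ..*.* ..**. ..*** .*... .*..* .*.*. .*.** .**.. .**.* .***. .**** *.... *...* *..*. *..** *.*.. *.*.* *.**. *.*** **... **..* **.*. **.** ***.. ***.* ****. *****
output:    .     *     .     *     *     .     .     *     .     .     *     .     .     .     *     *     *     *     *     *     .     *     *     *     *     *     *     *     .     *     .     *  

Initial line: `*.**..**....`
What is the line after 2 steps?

*...*.****.*

step 1: ..*.**..***.
step 2: *...*.****.*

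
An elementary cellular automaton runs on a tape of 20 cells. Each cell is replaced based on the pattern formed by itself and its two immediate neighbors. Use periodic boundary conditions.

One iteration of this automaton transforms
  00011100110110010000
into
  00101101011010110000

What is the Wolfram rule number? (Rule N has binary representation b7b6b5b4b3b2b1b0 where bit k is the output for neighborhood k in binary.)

230

position 4: 111 → 1  (bit 7 = 1)
position 5: 110 → 1  (bit 6 = 1)
position 10: 101 → 1  (bit 5 = 1)
position 6: 100 → 0  (bit 4 = 0)
position 3: 011 → 0  (bit 3 = 0)
position 15: 010 → 1  (bit 2 = 1)
position 2: 001 → 1  (bit 1 = 1)
position 0: 000 → 0  (bit 0 = 0)
bits b7..b0 = 11100110 = 230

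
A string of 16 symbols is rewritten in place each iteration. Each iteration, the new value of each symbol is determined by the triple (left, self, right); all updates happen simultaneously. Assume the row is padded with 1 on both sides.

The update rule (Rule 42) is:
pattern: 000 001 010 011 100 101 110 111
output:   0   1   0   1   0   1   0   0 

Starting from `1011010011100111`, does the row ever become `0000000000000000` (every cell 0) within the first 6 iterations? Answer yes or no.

iteration 1: 0110100110001100
iteration 2: 1101001100011001
iteration 3: 0010011000110011
iteration 4: 0100110001100110
iteration 5: 1001100011001101
iteration 6: 0011000110011011
iteration 6 is 0011000110011011, still not uniform 0

no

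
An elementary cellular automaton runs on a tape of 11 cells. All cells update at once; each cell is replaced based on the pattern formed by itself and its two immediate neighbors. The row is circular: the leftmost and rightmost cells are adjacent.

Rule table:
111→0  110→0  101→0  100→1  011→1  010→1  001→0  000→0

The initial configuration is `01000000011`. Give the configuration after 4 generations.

01100000010
01010000011
01011000010
01010100011

01010100011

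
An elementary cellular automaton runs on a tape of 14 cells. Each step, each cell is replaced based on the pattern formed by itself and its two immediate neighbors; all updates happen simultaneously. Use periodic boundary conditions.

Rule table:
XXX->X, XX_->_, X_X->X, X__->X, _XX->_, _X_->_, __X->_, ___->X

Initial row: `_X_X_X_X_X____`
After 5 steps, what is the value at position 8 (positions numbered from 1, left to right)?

__X_X_X_X_XXXX
X__X_X_X_X_XX_
_X__X_X_X_X__X
X_X__X_X_X_X__
_X_X__X_X_X_X_
position 8 holds _

_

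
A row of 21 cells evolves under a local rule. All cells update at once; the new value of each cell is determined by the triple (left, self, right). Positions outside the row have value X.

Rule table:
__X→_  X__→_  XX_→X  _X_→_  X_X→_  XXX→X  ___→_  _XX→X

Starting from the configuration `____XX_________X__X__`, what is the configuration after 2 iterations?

____XX_______________

____XX_______________
____XX_______________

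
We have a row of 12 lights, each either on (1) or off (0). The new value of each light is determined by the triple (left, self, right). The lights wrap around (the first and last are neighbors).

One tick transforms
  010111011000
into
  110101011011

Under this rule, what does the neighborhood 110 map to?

1

At position 5 the neighborhood is 110; the next row has 1 there.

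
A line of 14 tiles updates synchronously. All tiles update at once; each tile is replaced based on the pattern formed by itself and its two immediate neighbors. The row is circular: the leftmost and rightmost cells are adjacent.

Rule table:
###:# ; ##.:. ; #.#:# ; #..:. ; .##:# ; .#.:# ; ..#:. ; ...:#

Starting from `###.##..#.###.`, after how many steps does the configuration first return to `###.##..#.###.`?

step 1: ##.##...####.#
step 2: #.##..#.###.##
step 3: .##...####.###
step 4: ##..#.###.###.
step 5: #...####.###.#
step 6: ..#.###.###.##
step 7: ..####.###.##.
step 8: #.###.###.##..
step 9: ####.###.##...
step 10: ###.###.##..#.
step 11: ##.###.##...##
step 12: #.###.##..#.##
step 13: .###.##...####
step 14: ###.##..#.###.

14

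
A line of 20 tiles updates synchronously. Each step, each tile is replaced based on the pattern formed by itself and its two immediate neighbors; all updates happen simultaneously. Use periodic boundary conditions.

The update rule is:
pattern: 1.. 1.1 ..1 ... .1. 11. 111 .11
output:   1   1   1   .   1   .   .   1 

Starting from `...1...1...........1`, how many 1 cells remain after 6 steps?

12

1.111.111.........11
.11..11..1.......11.
11.111.1111.....11.1
..11..11...1...11.11
111.111.1.111.11.11.
1..11..1111..11.11.1
count of 1: 12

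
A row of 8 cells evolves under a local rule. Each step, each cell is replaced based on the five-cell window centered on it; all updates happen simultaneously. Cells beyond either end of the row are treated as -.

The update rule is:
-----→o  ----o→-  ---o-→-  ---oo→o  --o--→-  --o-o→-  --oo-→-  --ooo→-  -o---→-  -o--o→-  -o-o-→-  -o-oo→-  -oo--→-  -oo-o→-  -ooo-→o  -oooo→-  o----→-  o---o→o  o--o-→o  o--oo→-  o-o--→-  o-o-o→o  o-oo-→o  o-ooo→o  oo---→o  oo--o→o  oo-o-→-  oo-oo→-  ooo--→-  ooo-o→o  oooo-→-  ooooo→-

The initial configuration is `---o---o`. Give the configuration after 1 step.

o----o--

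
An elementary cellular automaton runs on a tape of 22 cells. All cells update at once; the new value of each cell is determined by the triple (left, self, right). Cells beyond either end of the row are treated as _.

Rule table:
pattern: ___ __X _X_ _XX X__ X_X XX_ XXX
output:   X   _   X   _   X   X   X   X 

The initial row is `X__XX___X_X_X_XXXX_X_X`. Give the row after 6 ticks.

_XX__XX__XXX_XXXXXX_XX

XX__XXX_XXXXXX_XXXXXXX
_XX__XXX_XXXXXX_XXXXXX
__XX__XXX_XXXXXX_XXXXX
X__XX__XXX_XXXXXX_XXXX
XX__XX__XXX_XXXXXX_XXX
_XX__XX__XXX_XXXXXX_XX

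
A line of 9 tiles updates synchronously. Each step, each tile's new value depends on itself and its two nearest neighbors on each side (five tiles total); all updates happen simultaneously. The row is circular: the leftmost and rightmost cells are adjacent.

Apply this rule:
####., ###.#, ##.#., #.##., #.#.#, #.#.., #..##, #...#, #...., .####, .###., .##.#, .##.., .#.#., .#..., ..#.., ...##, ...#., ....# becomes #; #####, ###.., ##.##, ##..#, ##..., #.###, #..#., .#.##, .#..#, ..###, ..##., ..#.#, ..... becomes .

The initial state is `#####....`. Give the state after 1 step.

.#.#..###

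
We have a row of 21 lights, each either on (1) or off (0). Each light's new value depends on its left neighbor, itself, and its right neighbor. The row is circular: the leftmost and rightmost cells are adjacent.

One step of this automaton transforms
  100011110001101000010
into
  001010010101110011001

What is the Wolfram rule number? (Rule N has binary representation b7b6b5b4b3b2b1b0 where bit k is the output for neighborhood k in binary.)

position 5: 111 → 0  (bit 7 = 0)
position 7: 110 → 1  (bit 6 = 1)
position 13: 101 → 1  (bit 5 = 1)
position 1: 100 → 0  (bit 4 = 0)
position 4: 011 → 1  (bit 3 = 1)
position 0: 010 → 0  (bit 2 = 0)
position 3: 001 → 0  (bit 1 = 0)
position 2: 000 → 1  (bit 0 = 1)
bits b7..b0 = 01101001 = 105

105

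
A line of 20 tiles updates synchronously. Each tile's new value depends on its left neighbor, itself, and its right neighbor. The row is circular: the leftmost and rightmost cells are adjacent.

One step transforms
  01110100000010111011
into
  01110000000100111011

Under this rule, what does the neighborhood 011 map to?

At position 1 the neighborhood is 011; the next row has 1 there.

1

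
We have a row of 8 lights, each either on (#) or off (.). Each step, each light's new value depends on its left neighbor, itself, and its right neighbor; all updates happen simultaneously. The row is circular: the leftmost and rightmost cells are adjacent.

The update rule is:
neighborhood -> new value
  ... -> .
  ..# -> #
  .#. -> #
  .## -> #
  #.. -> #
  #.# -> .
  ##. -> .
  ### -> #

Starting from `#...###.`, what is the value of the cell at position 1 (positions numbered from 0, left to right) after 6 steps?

.

step 1: ##.###..
step 2: #..##.##
step 3: .###..##
step 4: .##.###.
step 5: ##..##.#
step 6: #.###..#
position 1 holds .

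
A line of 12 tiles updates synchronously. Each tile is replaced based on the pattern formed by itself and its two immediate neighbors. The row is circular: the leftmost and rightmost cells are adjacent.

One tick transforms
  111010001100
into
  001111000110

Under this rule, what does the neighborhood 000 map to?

0

At position 6 the neighborhood is 000; the next row has 0 there.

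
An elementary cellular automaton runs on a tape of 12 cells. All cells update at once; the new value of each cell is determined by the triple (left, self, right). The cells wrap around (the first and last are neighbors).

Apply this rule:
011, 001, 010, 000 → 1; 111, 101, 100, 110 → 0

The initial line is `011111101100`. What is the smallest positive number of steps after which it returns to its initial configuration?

12

110000001001
000111111011
011100000010
110001111110
100111000000
101100011111
001001110000
111011000111
000010011100
111110110001
000000100111
011111101100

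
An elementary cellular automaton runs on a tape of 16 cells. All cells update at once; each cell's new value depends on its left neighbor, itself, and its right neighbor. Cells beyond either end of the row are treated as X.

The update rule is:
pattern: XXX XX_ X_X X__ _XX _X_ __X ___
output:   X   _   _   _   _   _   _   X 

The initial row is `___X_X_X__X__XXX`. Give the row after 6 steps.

__X____XX__XXXX_

_X____________XX
___XXXXXXXXXX__X
_X__XXXXXXXX____
_____XXXXXX__XX_
_XXX__XXXX______
__X____XX__XXXX_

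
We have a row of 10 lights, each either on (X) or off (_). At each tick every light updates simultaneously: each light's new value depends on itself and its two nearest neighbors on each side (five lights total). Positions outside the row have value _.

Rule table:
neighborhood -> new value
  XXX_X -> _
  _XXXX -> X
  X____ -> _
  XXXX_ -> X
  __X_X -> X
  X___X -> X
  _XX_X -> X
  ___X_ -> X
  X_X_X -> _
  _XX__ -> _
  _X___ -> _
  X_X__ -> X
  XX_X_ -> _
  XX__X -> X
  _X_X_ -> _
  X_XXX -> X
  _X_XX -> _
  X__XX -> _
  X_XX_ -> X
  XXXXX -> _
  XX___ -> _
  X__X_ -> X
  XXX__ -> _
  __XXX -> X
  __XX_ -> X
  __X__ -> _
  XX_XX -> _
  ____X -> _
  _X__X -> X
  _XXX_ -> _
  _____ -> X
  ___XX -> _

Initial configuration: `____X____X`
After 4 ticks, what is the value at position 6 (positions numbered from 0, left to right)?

XX_X____X_
XX_X___X__
XX_X_XX___
XX___X___X
position 6 holds _

_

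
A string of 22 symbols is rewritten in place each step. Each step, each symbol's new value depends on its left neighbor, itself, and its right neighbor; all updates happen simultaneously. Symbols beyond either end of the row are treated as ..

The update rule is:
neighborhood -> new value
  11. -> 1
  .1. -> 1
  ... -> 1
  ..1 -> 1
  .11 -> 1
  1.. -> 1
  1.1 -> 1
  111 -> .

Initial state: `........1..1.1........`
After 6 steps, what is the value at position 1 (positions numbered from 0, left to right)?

.

1111111111111111111111
1....................1
1111111111111111111111  (repeats step 1; period 2)
step 6: 1....................1
position 1 holds .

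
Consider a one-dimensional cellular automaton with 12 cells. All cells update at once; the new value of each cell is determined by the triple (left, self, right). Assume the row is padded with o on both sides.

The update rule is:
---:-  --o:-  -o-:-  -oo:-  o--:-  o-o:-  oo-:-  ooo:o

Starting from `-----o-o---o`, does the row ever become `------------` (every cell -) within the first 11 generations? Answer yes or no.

------------
all cells are - at generation 1

yes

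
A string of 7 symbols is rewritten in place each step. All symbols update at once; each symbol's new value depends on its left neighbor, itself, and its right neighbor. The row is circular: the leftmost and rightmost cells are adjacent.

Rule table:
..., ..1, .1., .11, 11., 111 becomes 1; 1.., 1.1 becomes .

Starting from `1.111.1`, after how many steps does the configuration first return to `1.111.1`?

1

step 1: 1.111.1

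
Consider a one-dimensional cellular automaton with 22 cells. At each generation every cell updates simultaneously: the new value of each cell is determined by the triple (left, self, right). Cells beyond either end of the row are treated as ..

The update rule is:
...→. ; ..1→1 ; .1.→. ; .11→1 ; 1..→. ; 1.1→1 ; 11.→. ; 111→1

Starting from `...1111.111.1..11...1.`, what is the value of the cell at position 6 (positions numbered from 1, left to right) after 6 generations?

..1111.111.1..11...1..
.1111.111.1..11...1...
1111.111.1..11...1....
111.111.1..11...1.....
11.111.1..11...1......
1.111.1..11...1.......
position 6 holds .

.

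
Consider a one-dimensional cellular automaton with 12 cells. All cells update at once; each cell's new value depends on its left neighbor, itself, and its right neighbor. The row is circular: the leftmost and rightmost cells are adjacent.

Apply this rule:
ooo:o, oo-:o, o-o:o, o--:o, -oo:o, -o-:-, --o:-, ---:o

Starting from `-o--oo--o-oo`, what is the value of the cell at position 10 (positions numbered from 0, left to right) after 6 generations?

o

o-o-ooo--ooo
oo-ooooo-ooo
oooooooooooo
oooooooooooo  (fixed point — unchanged through generation 6)
position 10 holds o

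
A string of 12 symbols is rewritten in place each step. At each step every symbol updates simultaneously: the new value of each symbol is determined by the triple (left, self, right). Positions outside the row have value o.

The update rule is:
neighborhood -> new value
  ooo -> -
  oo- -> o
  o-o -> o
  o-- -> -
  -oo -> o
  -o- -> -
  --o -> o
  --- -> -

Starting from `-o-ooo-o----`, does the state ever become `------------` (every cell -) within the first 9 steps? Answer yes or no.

step 1: o-oo-oo----o
step 2: ooooooo---oo
step 3: ------o--oo-
step 4: -----o--oooo
step 5: ----o--oo---
step 6: ---o--ooo--o
step 7: --o--oo-o-oo
step 8: -o--oooo-oo-
step 9: o--oo--ooooo
step 9 is o--oo--ooooo, still not uniform -

no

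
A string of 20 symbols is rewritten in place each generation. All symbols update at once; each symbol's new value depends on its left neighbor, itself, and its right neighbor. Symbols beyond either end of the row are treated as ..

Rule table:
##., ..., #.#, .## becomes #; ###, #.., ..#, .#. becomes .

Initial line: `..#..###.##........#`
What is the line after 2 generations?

..##..##..###....#.#

#....#.####.######..
..##..##..###....#.#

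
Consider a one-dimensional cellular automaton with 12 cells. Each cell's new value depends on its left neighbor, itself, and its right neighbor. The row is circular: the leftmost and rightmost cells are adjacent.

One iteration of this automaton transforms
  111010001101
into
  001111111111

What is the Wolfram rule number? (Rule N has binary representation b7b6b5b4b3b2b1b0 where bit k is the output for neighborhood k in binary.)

127

position 0: 111 → 0  (bit 7 = 0)
position 2: 110 → 1  (bit 6 = 1)
position 3: 101 → 1  (bit 5 = 1)
position 5: 100 → 1  (bit 4 = 1)
position 8: 011 → 1  (bit 3 = 1)
position 4: 010 → 1  (bit 2 = 1)
position 7: 001 → 1  (bit 1 = 1)
position 6: 000 → 1  (bit 0 = 1)
bits b7..b0 = 01111111 = 127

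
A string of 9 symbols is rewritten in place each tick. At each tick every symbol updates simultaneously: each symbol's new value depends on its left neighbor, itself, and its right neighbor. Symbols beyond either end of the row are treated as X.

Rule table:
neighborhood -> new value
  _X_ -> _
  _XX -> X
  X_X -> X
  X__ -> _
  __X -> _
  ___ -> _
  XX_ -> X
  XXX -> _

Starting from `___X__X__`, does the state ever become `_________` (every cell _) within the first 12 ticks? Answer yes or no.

_________
all cells are _ at tick 1

yes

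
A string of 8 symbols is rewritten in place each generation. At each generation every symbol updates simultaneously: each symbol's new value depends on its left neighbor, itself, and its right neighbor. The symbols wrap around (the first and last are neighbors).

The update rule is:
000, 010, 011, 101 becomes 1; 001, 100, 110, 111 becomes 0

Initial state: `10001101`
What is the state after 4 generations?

11101110

00101011
00111110
10100000
11101110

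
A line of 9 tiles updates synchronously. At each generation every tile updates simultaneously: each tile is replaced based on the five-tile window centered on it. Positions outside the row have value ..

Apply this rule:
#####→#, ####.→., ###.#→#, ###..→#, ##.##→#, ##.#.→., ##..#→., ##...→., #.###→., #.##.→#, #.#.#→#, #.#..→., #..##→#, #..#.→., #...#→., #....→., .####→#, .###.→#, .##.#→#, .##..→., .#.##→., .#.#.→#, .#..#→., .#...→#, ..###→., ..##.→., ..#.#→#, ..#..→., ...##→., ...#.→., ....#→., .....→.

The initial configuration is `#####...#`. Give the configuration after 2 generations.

..#..#...

.##.#....
..#..#...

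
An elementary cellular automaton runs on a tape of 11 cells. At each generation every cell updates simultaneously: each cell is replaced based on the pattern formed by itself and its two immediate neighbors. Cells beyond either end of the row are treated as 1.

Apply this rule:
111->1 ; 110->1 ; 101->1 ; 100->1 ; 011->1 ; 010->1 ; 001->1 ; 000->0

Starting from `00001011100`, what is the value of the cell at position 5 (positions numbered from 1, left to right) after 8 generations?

generation 1: 10011111111
generation 2: 11111111111
generation 3: 11111111111  (fixed point — unchanged through generation 8)
position 5 holds 1

1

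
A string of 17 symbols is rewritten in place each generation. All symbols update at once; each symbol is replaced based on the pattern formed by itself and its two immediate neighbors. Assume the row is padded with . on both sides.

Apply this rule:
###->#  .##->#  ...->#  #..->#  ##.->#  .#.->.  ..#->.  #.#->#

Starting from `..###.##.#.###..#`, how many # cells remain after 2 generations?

16

#.#######.#####..
.################
count of #: 16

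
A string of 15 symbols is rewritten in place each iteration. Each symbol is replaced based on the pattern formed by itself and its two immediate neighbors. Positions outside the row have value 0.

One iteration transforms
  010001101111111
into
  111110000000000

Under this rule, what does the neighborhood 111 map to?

0

At position 9 the neighborhood is 111; the next row has 0 there.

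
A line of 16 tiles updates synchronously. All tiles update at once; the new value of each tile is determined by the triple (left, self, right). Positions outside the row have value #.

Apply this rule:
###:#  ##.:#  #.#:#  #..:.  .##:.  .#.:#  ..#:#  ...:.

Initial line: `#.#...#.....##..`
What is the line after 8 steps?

###########.###.

step 1: ###..##....#.#.#
step 2: ###.#.#...#####.
step 3: #######..#.#####
step 4: #######.###.####
step 5: ########.###.###
step 6: #########.###.##
step 7: ##########.###.#
step 8: ###########.###.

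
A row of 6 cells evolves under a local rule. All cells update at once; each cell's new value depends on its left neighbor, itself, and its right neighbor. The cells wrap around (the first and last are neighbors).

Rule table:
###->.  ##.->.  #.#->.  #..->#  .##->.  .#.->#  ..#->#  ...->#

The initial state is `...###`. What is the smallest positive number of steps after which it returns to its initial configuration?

2

###...
...###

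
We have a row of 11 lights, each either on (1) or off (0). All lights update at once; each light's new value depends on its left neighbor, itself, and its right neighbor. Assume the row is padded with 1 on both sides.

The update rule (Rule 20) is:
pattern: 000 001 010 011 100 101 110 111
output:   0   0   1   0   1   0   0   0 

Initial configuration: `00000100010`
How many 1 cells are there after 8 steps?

4

step 1: 10000110010
step 2: 01000001010
step 3: 01100001010
step 4: 00010001010
step 5: 10011001010
step 6: 01000101010
step 7: 01100101010
step 8: 00010101010
count of 1: 4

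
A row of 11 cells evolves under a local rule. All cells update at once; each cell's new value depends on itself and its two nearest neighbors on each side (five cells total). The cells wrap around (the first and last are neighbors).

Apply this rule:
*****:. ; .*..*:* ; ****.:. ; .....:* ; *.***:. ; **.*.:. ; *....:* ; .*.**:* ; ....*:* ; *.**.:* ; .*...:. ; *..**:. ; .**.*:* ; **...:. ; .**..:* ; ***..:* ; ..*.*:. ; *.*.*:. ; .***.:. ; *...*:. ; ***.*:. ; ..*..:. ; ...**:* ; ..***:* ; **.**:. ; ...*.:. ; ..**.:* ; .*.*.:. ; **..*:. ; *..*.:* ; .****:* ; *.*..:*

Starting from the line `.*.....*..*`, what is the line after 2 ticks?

tick 1: .*.***..**.
tick 2: *.*..*..**.

*.*..*..**.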